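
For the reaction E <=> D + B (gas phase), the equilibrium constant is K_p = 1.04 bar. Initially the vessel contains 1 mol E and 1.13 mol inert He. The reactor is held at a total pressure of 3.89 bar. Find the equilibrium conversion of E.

Basis: 1 mol E initially; let X = conversion of E. Extent ξ = X.
At extent ξ: n_E = 1 − X; n_D = X; n_B = X; n_I = 1.13 (inert).
Summing: n_T = 2.13 + X.
Mole fractions y_i = n_i/n_T; K_p = p_D p_B / (p_E) with p_i = y_i·P.
Setting this equal to 1.04 bar and taking the physical root (0 < X < 1) gives X = 0.562.

X = 0.562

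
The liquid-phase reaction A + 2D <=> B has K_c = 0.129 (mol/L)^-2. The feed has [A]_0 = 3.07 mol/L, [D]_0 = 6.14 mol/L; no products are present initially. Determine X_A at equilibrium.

Let X = conversion of A; extent ξ = 3.07·X mol/L.
Concentrations: [A] = 3.07 − 3.07X; [D] = 6.14 − 6.14X; [B] = 3.07X.
K_c = [B] / ([A] [D]^2).
Equating to 0.129 (mol/L)^-2: the physical root is X = 0.524.

X = 0.524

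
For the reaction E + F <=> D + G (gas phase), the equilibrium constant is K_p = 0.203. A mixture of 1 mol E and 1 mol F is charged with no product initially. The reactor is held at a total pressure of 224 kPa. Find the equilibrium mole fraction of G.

y_G = 0.155

Let X = conversion of E (basis 1 mol E); extent of reaction ξ = X.
Mole table: n_E = 1 − X; n_F = 1 − X; n_D = X; n_G = X.
Since Δν = 0, n_T = 2 throughout.
With p_i = (n_i/n_T)P, K_p = p_D p_G / (p_E p_F).
Substituting and setting equal to 0.203 gives a polynomial in X; the root in (0,1) is X = 0.311.
Then n_G = 0.311, n_T = 2, so y_G = 0.155.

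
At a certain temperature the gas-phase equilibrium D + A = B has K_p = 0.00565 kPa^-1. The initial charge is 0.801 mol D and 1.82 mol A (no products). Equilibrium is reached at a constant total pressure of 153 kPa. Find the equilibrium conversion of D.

Take 0.801 mol D as basis and let X be its fractional conversion, so ξ = 0.801X.
Mole table: n_D = 0.801 − 0.801X; n_A = 1.82 − 0.801X; n_B = 0.801X.
Total moles n_T = 2.62 − 0.801X.
y_i = n_i/n_T, p_i = y_i·P. K_p = p_B / (p_D p_A).
Equating to 0.00565 kPa^-1 and solving on 0 < X < 1: X = 0.362.

X = 0.362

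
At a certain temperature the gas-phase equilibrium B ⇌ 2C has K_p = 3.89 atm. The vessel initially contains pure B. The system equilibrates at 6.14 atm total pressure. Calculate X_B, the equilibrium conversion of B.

X = 0.370

Take 1 mol B as basis and let X be its fractional conversion, so ξ = X.
At extent ξ: n_B = 1 − X; n_C = 2X.
Total moles n_T = 1 + X.
y_i = n_i/n_T, p_i = y_i·P. K_p = p_C^2 / (p_B).
This yields a degree-2 equation in X; solving on (0,1), X = 0.370.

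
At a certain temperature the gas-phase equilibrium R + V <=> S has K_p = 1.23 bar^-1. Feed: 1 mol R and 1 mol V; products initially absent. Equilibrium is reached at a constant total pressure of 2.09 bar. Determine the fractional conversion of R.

X = 0.471

Basis: 1 mol R initially; let X = conversion of R. Extent ξ = X.
Species balance: n_R = 1 − X; n_V = 1 − X; n_S = X.
Total moles n_T = 2 − X.
y_i = n_i/n_T, p_i = y_i·P. K_p = p_S / (p_R p_V).
Substituting and setting equal to 1.23 bar^-1 gives a polynomial in X; the root in (0,1) is X = 0.471.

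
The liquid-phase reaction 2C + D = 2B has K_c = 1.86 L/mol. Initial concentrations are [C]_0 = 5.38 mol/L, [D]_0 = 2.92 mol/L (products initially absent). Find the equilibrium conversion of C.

X = 0.607

Let X = conversion of C; extent ξ = 5.38X/2 mol/L.
Concentrations: [C] = 5.38 − 5.38X; [D] = 2.92 − 2.69X; [B] = 5.38X.
K_c = [B]^2 / ([C]^2 [D]).
Equating to 1.86 L/mol: the physical root is X = 0.607.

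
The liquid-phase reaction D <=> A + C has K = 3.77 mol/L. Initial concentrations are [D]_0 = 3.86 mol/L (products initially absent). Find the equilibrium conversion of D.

Let X = conversion of D; extent ξ = 3.86·X mol/L.
Concentrations: [D] = 3.86 − 3.86X; [A] = 3.86X; [C] = 3.86X.
K = [A] [C] / ([D]).
Equating to 3.77 mol/L: the physical root is X = 0.614.

X = 0.614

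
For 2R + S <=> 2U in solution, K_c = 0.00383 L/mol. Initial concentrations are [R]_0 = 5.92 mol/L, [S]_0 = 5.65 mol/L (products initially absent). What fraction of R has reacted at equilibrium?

Let X = conversion of R; extent ξ = 5.92X/2 mol/L.
Concentrations: [R] = 5.92 − 5.92X; [S] = 5.65 − 2.96X; [U] = 5.92X.
K_c = [U]^2 / ([R]^2 [S]).
Setting equal to 0.00383 and solving for X on (0,1) gives X = 0.125.

X = 0.125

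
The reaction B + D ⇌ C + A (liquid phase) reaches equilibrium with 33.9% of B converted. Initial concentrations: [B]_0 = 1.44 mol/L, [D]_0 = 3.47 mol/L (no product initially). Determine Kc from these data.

Let X = conversion of B.
Concentrations: [B] = 1.44 − 1.44X; [D] = 3.47 − 1.44X; [C] = 1.44X; [A] = 1.44X.
At X = 0.339: [B] = 0.952, [D] = 2.98, [C] = 0.488, [A] = 0.488.
Kc = [C] [A] / ([B] [D]) = 0.084.

Kc = 0.084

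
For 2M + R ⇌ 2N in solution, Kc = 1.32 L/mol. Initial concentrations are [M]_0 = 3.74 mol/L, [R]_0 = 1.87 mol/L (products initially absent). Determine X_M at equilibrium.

X = 0.521

Let X = conversion of M; extent ξ = 3.74X/2 mol/L.
Concentrations: [M] = 3.74 − 3.74X; [R] = 1.87 − 1.87X; [N] = 3.74X.
Kc = [N]^2 / ([M]^2 [R]).
Setting equal to 1.32 and solving for X on (0,1) gives X = 0.521.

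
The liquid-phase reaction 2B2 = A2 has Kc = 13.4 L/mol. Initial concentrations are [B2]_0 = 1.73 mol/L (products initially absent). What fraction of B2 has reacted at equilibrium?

X = 0.864

Let X = conversion of B2; extent ξ = 1.73X/2 mol/L.
Concentrations: [B2] = 1.73 − 1.73X; [A2] = 0.865X.
Kc = [A2] / ([B2]^2).
This equals 13.4 at X = 0.864 (the root in 0 < X < 1).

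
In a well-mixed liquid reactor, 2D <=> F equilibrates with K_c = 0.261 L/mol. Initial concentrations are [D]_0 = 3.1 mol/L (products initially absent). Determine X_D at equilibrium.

X = 0.464

Let X = conversion of D; extent ξ = 3.1X/2 mol/L.
Concentrations: [D] = 3.1 − 3.1X; [F] = 1.55X.
K_c = [F] / ([D]^2).
Equating to 0.261 L/mol: the physical root is X = 0.464.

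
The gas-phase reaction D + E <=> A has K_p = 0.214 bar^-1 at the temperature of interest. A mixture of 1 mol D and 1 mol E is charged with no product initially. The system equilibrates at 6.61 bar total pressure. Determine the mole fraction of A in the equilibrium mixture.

Take 1 mol D as basis and let X be its fractional conversion, so ξ = X.
At extent ξ: n_D = 1 − X; n_E = 1 − X; n_A = X.
Summing: n_T = 2 − X.
With p_i = (n_i/n_T)P, K_p = p_A / (p_D p_E).
Substituting and setting equal to 0.214 bar^-1 gives a polynomial in X; the root in (0,1) is X = 0.356.
Then n_A = 0.356, n_T = 1.64, so y_A = 0.217.

y_A = 0.217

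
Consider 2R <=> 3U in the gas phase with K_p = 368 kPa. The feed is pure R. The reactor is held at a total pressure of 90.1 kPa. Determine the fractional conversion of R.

Basis: 1 mol R initially; let X = conversion of R. Extent ξ = 0.5X.
Species balance: n_R = 1 − X; n_U = 1.5X.
Total moles n_T = 1 + 0.5X.
With p_i = (n_i/n_T)P, K_p = p_U^3 / (p_R^2).
Substituting and setting equal to 368 kPa gives a polynomial in X; the root in (0,1) is X = 0.616.

X = 0.616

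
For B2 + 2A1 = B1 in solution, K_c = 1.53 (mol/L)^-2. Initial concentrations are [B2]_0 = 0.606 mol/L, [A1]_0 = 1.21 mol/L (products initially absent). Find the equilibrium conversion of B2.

X = 0.425

Let X = conversion of B2; extent ξ = 0.606·X mol/L.
Concentrations: [B2] = 0.606 − 0.606X; [A1] = 1.21 − 1.21X; [B1] = 0.606X.
K_c = [B1] / ([B2] [A1]^2).
Equating to 1.53 (mol/L)^-2: the physical root is X = 0.425.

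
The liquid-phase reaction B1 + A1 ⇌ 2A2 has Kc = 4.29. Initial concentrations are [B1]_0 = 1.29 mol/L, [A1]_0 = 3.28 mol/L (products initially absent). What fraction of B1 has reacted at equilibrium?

Let X = conversion of B1; extent ξ = 1.29·X mol/L.
Concentrations: [B1] = 1.29 − 1.29X; [A1] = 3.28 − 1.29X; [A2] = 2.58X.
Kc = [A2]^2 / ([B1] [A1]).
Solving Kc = 4.29 for X ∈ (0,1): X = 0.728.

X = 0.728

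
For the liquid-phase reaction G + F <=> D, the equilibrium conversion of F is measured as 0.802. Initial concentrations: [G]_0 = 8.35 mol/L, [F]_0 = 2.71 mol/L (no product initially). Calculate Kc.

Let X = conversion of F.
Concentrations: [G] = 8.35 − 2.71X; [F] = 2.71 − 2.71X; [D] = 2.71X.
At X = 0.802: [G] = 6.18, [F] = 0.537, [D] = 2.17.
Kc = [D] / ([G] [F]) = 0.656 L/mol.

Kc = 0.656 L/mol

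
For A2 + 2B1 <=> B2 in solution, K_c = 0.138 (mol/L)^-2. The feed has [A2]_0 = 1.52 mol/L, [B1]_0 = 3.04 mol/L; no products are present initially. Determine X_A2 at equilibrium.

Let X = conversion of A2; extent ξ = 1.52·X mol/L.
Concentrations: [A2] = 1.52 − 1.52X; [B1] = 3.04 − 3.04X; [B2] = 1.52X.
K_c = [B2] / ([A2] [B1]^2).
Setting equal to 0.138 and solving for X on (0,1) gives X = 0.350.

X = 0.350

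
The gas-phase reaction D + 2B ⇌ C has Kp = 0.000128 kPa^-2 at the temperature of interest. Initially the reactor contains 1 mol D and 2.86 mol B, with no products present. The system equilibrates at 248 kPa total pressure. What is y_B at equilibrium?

y_B = 0.584

Let X = conversion of D (basis 1 mol D); extent of reaction ξ = X.
Mole table: n_D = 1 − X; n_B = 2.86 − 2X; n_C = X.
n_T = Σnᵢ = 3.86 − 2X.
y_i = n_i/n_T, p_i = y_i·P. Kp = p_C / (p_D p_B^2).
Substituting and setting equal to 0.000128 kPa^-2 gives a polynomial in X; the root in (0,1) is X = 0.729.
Then n_B = 1.4, n_T = 2.4, so y_B = 0.584.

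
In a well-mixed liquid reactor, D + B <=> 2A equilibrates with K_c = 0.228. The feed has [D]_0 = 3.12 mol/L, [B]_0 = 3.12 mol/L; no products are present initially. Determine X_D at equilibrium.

Let X = conversion of D; extent ξ = 3.12·X mol/L.
Concentrations: [D] = 3.12 − 3.12X; [B] = 3.12 − 3.12X; [A] = 6.24X.
K_c = [A]^2 / ([D] [B]).
Equating to 0.228: the physical root is X = 0.193.

X = 0.193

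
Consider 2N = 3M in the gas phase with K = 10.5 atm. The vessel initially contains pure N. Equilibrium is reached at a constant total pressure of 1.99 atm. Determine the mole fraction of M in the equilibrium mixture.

Let X = conversion of N (basis 1 mol N); extent of reaction ξ = 0.5X.
Mole table: n_N = 1 − X; n_M = 1.5X.
Summing: n_T = 1 + 0.5X.
Mole fractions y_i = n_i/n_T; K = p_M^3 / (p_N^2) with p_i = y_i·P.
Equating to 10.5 atm and solving on 0 < X < 1: X = 0.642.
Then n_M = 0.963, n_T = 1.32, so y_M = 0.729.

y_M = 0.729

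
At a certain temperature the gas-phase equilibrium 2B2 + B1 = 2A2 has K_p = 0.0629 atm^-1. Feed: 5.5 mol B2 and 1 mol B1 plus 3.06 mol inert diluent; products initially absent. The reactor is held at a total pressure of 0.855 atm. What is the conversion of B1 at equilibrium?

X = 0.177

Basis: 1 mol B1 initially; let X = conversion of B1. Extent ξ = X.
Species balance: n_B2 = 5.5 − 2X; n_B1 = 1 − X; n_A2 = 2X; n_I = 3.06 (inert).
Summing: n_T = 9.56 − X.
y_i = n_i/n_T, p_i = y_i·P. K_p = p_A2^2 / (p_B2^2 p_B1).
Substituting and setting equal to 0.0629 atm^-1 gives a polynomial in X; the root in (0,1) is X = 0.177.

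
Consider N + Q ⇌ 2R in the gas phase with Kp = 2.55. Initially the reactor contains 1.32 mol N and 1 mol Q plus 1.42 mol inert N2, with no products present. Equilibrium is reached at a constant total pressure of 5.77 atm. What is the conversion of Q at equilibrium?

X = 0.506

Basis: 1 mol Q initially; let X = conversion of Q. Extent ξ = X.
Species balance: n_N = 1.32 − X; n_Q = 1 − X; n_R = 2X; n_I = 1.42 (inert).
n_T stays at 3.74 (no change in mole number).
y_i = n_i/n_T, p_i = y_i·P. Kp = p_R^2 / (p_N p_Q).
Substituting and setting equal to 2.55 gives a polynomial in X; the root in (0,1) is X = 0.506.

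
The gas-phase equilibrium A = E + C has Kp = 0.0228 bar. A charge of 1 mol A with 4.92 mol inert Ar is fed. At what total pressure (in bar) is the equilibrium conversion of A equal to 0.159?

P = 4.61 bar

Take 1 mol A as basis and let X be its fractional conversion, so ξ = X.
Moles: n_A = 1 − X; n_E = X; n_C = X; n_I = 4.92 (inert).
n_T = Σnᵢ = 5.92 + X.
Kp = p_E p_C / (p_A) with p_i = (n_i/n_T)·P.
At X = 0.159: the mole-fraction product g(X) = Π y_i^ν_i = 0.004945. Since Kp = g(X)·P^{1}, P = (Kp/g)^(1/1) = (0.0228/0.004945)^(1/1) = 4.61 bar.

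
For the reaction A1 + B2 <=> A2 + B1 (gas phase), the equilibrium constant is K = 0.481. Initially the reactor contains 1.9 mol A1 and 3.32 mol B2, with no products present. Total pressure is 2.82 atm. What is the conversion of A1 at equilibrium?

Basis: 1.9 mol A1 initially; let X = conversion of A1. Extent ξ = 1.9X.
Moles: n_A1 = 1.9 − 1.9X; n_B2 = 3.32 − 1.9X; n_A2 = 1.9X; n_B1 = 1.9X.
Total moles n_T = 5.22 (Δν = 0, constant).
With p_i = (n_i/n_T)P, K = p_A2 p_B1 / (p_A1 p_B2).
Substituting and setting equal to 0.481 gives a polynomial in X; the root in (0,1) is X = 0.527.

X = 0.527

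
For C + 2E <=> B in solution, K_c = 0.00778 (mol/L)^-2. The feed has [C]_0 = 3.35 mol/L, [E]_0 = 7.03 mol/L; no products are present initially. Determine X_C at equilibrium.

Let X = conversion of C; extent ξ = 3.35·X mol/L.
Concentrations: [C] = 3.35 − 3.35X; [E] = 7.03 − 6.7X; [B] = 3.35X.
K_c = [B] / ([C] [E]^2).
Equating to 0.00778 (mol/L)^-2: the physical root is X = 0.201.

X = 0.201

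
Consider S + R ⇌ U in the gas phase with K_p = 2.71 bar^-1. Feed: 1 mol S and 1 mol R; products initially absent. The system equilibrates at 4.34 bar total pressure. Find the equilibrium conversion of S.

X = 0.720

Let X = conversion of S (basis 1 mol S); extent of reaction ξ = X.
Moles: n_S = 1 − X; n_R = 1 − X; n_U = X.
Summing: n_T = 2 − X.
y_i = n_i/n_T, p_i = y_i·P. K_p = p_U / (p_S p_R).
Equating to 2.71 bar^-1 and solving on 0 < X < 1: X = 0.720.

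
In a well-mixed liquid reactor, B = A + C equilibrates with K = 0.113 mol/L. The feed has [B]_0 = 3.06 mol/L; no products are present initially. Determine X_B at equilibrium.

Let X = conversion of B; extent ξ = 3.06·X mol/L.
Concentrations: [B] = 3.06 − 3.06X; [A] = 3.06X; [C] = 3.06X.
K = [A] [C] / ([B]).
Equating to 0.113 mol/L: the physical root is X = 0.175.

X = 0.175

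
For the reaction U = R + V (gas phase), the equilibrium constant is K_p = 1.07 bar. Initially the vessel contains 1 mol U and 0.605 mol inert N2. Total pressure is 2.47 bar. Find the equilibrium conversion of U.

Basis: 1 mol U initially; let X = conversion of U. Extent ξ = X.
Moles: n_U = 1 − X; n_R = X; n_V = X; n_I = 0.605 (inert).
Summing: n_T = 1.6 + X.
Mole fractions y_i = n_i/n_T; K_p = p_R p_V / (p_U) with p_i = y_i·P.
Substituting and setting equal to 1.07 bar gives a polynomial in X; the root in (0,1) is X = 0.611.

X = 0.611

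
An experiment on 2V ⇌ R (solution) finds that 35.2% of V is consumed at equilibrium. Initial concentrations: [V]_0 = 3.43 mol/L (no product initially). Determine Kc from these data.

Let X = conversion of V.
Concentrations: [V] = 3.43 − 3.43X; [R] = 1.72X.
At X = 0.352: [V] = 2.22, [R] = 0.604.
Kc = [R] / ([V]^2) = 0.122 L/mol.

Kc = 0.122 L/mol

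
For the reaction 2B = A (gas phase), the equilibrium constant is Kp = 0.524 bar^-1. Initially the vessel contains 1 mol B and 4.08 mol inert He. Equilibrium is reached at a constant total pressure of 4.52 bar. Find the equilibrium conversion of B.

Take 1 mol B as basis and let X be its fractional conversion, so ξ = 0.5X.
Moles: n_B = 1 − X; n_A = 0.5X; n_I = 4.08 (inert).
n_T = Σnᵢ = 5.08 − 0.5X.
With p_i = (n_i/n_T)P, Kp = p_A / (p_B^2).
This yields a degree-2 equation in X; solving on (0,1), X = 0.376.

X = 0.376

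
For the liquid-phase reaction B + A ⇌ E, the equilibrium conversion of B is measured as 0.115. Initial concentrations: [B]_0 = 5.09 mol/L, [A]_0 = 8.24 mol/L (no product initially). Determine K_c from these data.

Let X = conversion of B.
Concentrations: [B] = 5.09 − 5.09X; [A] = 8.24 − 5.09X; [E] = 5.09X.
At X = 0.115: [B] = 4.5, [A] = 7.65, [E] = 0.585.
K_c = [E] / ([B] [A]) = 0.017 L/mol.

K_c = 0.017 L/mol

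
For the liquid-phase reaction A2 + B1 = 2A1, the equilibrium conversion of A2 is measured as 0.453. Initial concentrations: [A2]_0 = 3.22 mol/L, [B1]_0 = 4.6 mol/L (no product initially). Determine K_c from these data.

Let X = conversion of A2.
Concentrations: [A2] = 3.22 − 3.22X; [B1] = 4.6 − 3.22X; [A1] = 6.44X.
At X = 0.453: [A2] = 1.76, [B1] = 3.14, [A1] = 2.92.
K_c = [A1]^2 / ([A2] [B1]) = 1.54.

K_c = 1.54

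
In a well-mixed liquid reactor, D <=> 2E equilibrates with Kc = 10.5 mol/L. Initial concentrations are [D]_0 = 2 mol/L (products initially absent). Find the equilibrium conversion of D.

X = 0.664

Let X = conversion of D; extent ξ = 2·X mol/L.
Concentrations: [D] = 2 − 2X; [E] = 4X.
Kc = [E]^2 / ([D]).
This equals 10.5 at X = 0.664 (the root in 0 < X < 1).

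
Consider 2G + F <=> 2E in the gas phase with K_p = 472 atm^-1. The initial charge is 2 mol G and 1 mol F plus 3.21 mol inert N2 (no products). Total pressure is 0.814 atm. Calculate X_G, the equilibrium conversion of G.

Let X = conversion of G (basis 2 mol G); extent of reaction ξ = X.
Species balance: n_G = 2 − 2X; n_F = 1 − X; n_E = 2X; n_I = 3.21 (inert).
Total moles n_T = 6.21 − X.
y_i = n_i/n_T, p_i = y_i·P. K_p = p_E^2 / (p_G^2 p_F).
This yields a degree-3 equation in X; solving on (0,1), X = 0.793.

X = 0.793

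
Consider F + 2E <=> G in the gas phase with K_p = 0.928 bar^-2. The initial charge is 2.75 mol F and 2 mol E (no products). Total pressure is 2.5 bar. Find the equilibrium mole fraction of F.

y_F = 0.606

Let X = conversion of E (basis 2 mol E); extent of reaction ξ = X.
Moles: n_F = 2.75 − X; n_E = 2 − 2X; n_G = X.
Total moles n_T = 4.75 − 2X.
y_i = n_i/n_T, p_i = y_i·P. K_p = p_G / (p_F p_E^2).
Setting this equal to 0.928 bar^-2 and taking the physical root (0 < X < 1) gives X = 0.609.
Then n_F = 2.14, n_T = 3.53, so y_F = 0.606.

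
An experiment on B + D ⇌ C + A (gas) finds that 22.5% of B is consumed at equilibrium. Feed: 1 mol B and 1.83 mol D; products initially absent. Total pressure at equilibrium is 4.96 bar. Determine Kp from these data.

Kp = 0.0407

Take 1 mol B as basis and let X be its fractional conversion, so ξ = X.
Moles: n_B = 1 − X; n_D = 1.83 − X; n_C = X; n_A = X.
Total moles n_T = 2.83 (Δν = 0, constant).
At X = 0.225: n_B = 0.775, n_D = 1.6, n_C = 0.225, n_A = 0.225, n_T = 2.83.
p_i = (n_i/n_T)·P. Kp = p_C p_A / (p_B p_D) = 0.0407.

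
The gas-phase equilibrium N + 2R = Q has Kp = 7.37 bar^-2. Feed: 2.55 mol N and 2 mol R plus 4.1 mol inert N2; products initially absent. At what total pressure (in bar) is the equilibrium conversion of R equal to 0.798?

Basis: 2 mol R initially; let X = conversion of R. Extent ξ = X.
Species balance: n_N = 2.55 − X; n_R = 2 − 2X; n_Q = X; n_I = 4.1 (inert).
Total moles n_T = 8.65 − 2X.
Kp = p_Q / (p_N p_R^2) with p_i = (n_i/n_T)·P.
At X = 0.798: the mole-fraction product g(X) = Π y_i^ν_i = 138.9. Since Kp = g(X)·P^{-2}, P = (g/Kp)^(1/2) = (138.9/7.37)^(1/2) = 4.34 bar.

P = 4.34 bar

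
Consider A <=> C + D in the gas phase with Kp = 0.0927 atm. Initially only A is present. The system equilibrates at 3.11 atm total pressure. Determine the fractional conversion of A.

Take 1 mol A as basis and let X be its fractional conversion, so ξ = X.
Mole table: n_A = 1 − X; n_C = X; n_D = X.
n_T = Σnᵢ = 1 + X.
With p_i = (n_i/n_T)P, Kp = p_C p_D / (p_A).
This yields a degree-2 equation in X; solving on (0,1), X = 0.170.

X = 0.170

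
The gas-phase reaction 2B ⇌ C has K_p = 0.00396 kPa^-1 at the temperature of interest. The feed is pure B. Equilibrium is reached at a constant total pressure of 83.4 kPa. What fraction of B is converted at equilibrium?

X = 0.344

Take 1 mol B as basis and let X be its fractional conversion, so ξ = 0.5X.
Moles: n_B = 1 − X; n_C = 0.5X.
n_T = Σnᵢ = 1 − 0.5X.
With p_i = (n_i/n_T)P, K_p = p_C / (p_B^2).
This yields a degree-2 equation in X; solving on (0,1), X = 0.344.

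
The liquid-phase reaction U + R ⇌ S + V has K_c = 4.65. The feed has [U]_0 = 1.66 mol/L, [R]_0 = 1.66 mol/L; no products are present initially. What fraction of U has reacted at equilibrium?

X = 0.683

Let X = conversion of U; extent ξ = 1.66·X mol/L.
Concentrations: [U] = 1.66 − 1.66X; [R] = 1.66 − 1.66X; [S] = 1.66X; [V] = 1.66X.
K_c = [S] [V] / ([U] [R]).
This equals 4.65 at X = 0.683 (the root in 0 < X < 1).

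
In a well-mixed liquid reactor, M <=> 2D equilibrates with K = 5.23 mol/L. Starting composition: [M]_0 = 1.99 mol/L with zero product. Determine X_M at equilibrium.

X = 0.546

Let X = conversion of M; extent ξ = 1.99·X mol/L.
Concentrations: [M] = 1.99 − 1.99X; [D] = 3.98X.
K = [D]^2 / ([M]).
Equating to 5.23 mol/L: the physical root is X = 0.546.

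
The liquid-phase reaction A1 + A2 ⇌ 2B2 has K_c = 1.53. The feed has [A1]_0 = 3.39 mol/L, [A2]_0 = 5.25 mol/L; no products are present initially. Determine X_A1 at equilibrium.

X = 0.469

Let X = conversion of A1; extent ξ = 3.39·X mol/L.
Concentrations: [A1] = 3.39 − 3.39X; [A2] = 5.25 − 3.39X; [B2] = 6.78X.
K_c = [B2]^2 / ([A1] [A2]).
Solving K_c = 1.53 for X ∈ (0,1): X = 0.469.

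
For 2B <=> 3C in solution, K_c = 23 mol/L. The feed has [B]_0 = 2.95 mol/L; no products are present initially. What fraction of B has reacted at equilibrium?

X = 0.653

Let X = conversion of B; extent ξ = 2.95X/2 mol/L.
Concentrations: [B] = 2.95 − 2.95X; [C] = 4.43X.
K_c = [C]^3 / ([B]^2).
Setting equal to 23 and solving for X on (0,1) gives X = 0.653.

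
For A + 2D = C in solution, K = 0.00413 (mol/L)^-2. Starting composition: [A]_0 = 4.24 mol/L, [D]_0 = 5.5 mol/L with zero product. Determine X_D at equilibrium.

X = 0.133

Let X = conversion of D; extent ξ = 5.5X/2 mol/L.
Concentrations: [A] = 4.24 − 2.75X; [D] = 5.5 − 5.5X; [C] = 2.75X.
K = [C] / ([A] [D]^2).
Setting equal to 0.00413 and solving for X on (0,1) gives X = 0.133.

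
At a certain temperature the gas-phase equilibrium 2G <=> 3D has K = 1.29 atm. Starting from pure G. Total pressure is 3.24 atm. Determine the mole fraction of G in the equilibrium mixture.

y_G = 0.523

Let X = conversion of G (basis 1 mol G); extent of reaction ξ = 0.5X.
Moles: n_G = 1 − X; n_D = 1.5X.
Total moles n_T = 1 + 0.5X.
With p_i = (n_i/n_T)P, K = p_D^3 / (p_G^2).
Substituting and setting equal to 1.29 atm gives a polynomial in X; the root in (0,1) is X = 0.378.
Then n_G = 0.622, n_T = 1.19, so y_G = 0.523.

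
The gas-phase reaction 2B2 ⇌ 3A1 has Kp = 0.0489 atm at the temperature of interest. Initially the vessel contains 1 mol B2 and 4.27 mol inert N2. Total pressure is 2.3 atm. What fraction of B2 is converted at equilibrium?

Basis: 1 mol B2 initially; let X = conversion of B2. Extent ξ = 0.5X.
Moles: n_B2 = 1 − X; n_A1 = 1.5X; n_I = 4.27 (inert).
Total moles n_T = 5.27 + 0.5X.
y_i = n_i/n_T, p_i = y_i·P. Kp = p_A1^3 / (p_B2^2).
Equating to 0.0489 atm and solving on 0 < X < 1: X = 0.264.

X = 0.264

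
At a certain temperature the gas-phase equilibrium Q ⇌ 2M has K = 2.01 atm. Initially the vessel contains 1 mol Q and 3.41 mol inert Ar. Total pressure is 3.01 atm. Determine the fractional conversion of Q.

X = 0.587

Basis: 1 mol Q initially; let X = conversion of Q. Extent ξ = X.
Mole table: n_Q = 1 − X; n_M = 2X; n_I = 3.41 (inert).
Total moles n_T = 4.41 + X.
Mole fractions y_i = n_i/n_T; K = p_M^2 / (p_Q) with p_i = y_i·P.
Setting this equal to 2.01 atm and taking the physical root (0 < X < 1) gives X = 0.587.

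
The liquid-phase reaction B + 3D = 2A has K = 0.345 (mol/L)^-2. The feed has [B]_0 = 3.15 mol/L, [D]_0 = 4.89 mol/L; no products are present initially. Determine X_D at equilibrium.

Let X = conversion of D; extent ξ = 4.89X/3 mol/L.
Concentrations: [B] = 3.15 − 1.63X; [D] = 4.89 − 4.89X; [A] = 3.26X.
K = [A]^2 / ([B] [D]^3).
Setting equal to 0.345 and solving for X on (0,1) gives X = 0.632.

X = 0.632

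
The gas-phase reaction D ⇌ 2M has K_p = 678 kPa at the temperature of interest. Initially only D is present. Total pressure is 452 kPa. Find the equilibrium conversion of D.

Let X = conversion of D (basis 1 mol D); extent of reaction ξ = X.
At extent ξ: n_D = 1 − X; n_M = 2X.
n_T = Σnᵢ = 1 + X.
With p_i = (n_i/n_T)P, K_p = p_M^2 / (p_D).
Equating to 678 kPa and solving on 0 < X < 1: X = 0.522.

X = 0.522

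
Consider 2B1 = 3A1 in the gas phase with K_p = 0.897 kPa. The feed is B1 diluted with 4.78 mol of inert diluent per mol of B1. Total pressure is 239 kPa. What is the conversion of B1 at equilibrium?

X = 0.166

Basis: 1 mol B1 initially; let X = conversion of B1. Extent ξ = 0.5X.
Mole table: n_B1 = 1 − X; n_A1 = 1.5X; n_I = 4.78 (inert).
n_T = Σnᵢ = 5.78 + 0.5X.
y_i = n_i/n_T, p_i = y_i·P. K_p = p_A1^3 / (p_B1^2).
This yields a degree-3 equation in X; solving on (0,1), X = 0.166.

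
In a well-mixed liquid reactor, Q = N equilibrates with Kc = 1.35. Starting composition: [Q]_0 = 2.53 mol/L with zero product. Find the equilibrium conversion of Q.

Let X = conversion of Q; extent ξ = 2.53·X mol/L.
Concentrations: [Q] = 2.53 − 2.53X; [N] = 2.53X.
Kc = [N] / ([Q]).
Setting equal to 1.35 and solving for X on (0,1) gives X = 0.574.

X = 0.574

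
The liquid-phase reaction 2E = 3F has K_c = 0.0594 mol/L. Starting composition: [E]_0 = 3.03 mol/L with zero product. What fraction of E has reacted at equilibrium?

Let X = conversion of E; extent ξ = 3.03X/2 mol/L.
Concentrations: [E] = 3.03 − 3.03X; [F] = 4.54X.
K_c = [F]^3 / ([E]^2).
Setting equal to 0.0594 and solving for X on (0,1) gives X = 0.160.

X = 0.160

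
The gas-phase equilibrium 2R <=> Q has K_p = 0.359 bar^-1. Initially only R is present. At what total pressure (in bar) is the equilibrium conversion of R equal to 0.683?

P = 6.23 bar

Let X = conversion of R (basis 1 mol R); extent of reaction ξ = 0.5X.
At extent ξ: n_R = 1 − X; n_Q = 0.5X.
Summing: n_T = 1 − 0.5X.
K_p = p_Q / (p_R^2) with p_i = (n_i/n_T)·P.
At X = 0.683: the mole-fraction product g(X) = Π y_i^ν_i = 2.238. Since K_p = g(X)·P^{-1}, P = (g/K_p)^(1/1) = (2.238/0.359)^(1/1) = 6.23 bar.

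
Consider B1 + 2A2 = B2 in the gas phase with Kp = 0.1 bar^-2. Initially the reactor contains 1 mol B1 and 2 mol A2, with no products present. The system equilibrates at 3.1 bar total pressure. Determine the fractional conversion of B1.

X = 0.256

Take 1 mol B1 as basis and let X be its fractional conversion, so ξ = X.
Species balance: n_B1 = 1 − X; n_A2 = 2 − 2X; n_B2 = X.
Summing: n_T = 3 − 2X.
With p_i = (n_i/n_T)P, Kp = p_B2 / (p_B1 p_A2^2).
Setting this equal to 0.1 bar^-2 and taking the physical root (0 < X < 1) gives X = 0.256.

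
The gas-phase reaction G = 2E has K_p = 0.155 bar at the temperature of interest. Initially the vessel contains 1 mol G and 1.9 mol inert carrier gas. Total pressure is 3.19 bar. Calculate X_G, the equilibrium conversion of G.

Take 1 mol G as basis and let X be its fractional conversion, so ξ = X.
At extent ξ: n_G = 1 − X; n_E = 2X; n_I = 1.9 (inert).
n_T = Σnᵢ = 2.9 + X.
Mole fractions y_i = n_i/n_T; K_p = p_E^2 / (p_G) with p_i = y_i·P.
Setting this equal to 0.155 bar and taking the physical root (0 < X < 1) gives X = 0.176.

X = 0.176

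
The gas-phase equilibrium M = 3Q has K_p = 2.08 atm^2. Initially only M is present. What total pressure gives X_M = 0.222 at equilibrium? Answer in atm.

P = 3.38 atm

Let X = conversion of M (basis 1 mol M); extent of reaction ξ = X.
At extent ξ: n_M = 1 − X; n_Q = 3X.
n_T = Σnᵢ = 1 + 2X.
K_p = p_Q^3 / (p_M) with p_i = (n_i/n_T)·P.
At X = 0.222: the mole-fraction product g(X) = Π y_i^ν_i = 0.1821. Since K_p = g(X)·P^{2}, P = (K_p/g)^(1/2) = (2.08/0.1821)^(1/2) = 3.38 atm.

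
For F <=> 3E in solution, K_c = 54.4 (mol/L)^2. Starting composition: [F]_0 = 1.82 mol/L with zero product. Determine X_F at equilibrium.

Let X = conversion of F; extent ξ = 1.82·X mol/L.
Concentrations: [F] = 1.82 − 1.82X; [E] = 5.46X.
K_c = [E]^3 / ([F]).
This equals 54.4 at X = 0.616 (the root in 0 < X < 1).

X = 0.616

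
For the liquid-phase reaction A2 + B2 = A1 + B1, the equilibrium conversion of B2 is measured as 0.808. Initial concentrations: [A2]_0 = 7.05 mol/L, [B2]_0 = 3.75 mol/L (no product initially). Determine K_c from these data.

K_c = 3.17

Let X = conversion of B2.
Concentrations: [A2] = 7.05 − 3.75X; [B2] = 3.75 − 3.75X; [A1] = 3.75X; [B1] = 3.75X.
At X = 0.808: [A2] = 4.02, [B2] = 0.72, [A1] = 3.03, [B1] = 3.03.
K_c = [A1] [B1] / ([A2] [B2]) = 3.17.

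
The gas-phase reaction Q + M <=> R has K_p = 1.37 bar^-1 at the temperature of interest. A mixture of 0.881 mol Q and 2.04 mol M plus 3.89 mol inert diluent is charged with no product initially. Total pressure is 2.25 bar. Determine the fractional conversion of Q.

Basis: 0.881 mol Q initially; let X = conversion of Q. Extent ξ = 0.881X.
At extent ξ: n_Q = 0.881 − 0.881X; n_M = 2.04 − 0.881X; n_R = 0.881X; n_I = 3.89 (inert).
Total moles n_T = 6.81 − 0.881X.
Mole fractions y_i = n_i/n_T; K_p = p_R / (p_Q p_M) with p_i = y_i·P.
Equating to 1.37 bar^-1 and solving on 0 < X < 1: X = 0.442.

X = 0.442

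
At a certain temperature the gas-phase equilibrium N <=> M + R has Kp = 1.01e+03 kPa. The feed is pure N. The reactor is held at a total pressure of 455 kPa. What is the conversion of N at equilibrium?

X = 0.830

Take 1 mol N as basis and let X be its fractional conversion, so ξ = X.
Mole table: n_N = 1 − X; n_M = X; n_R = X.
Total moles n_T = 1 + X.
y_i = n_i/n_T, p_i = y_i·P. Kp = p_M p_R / (p_N).
Equating to 1.01e+03 kPa and solving on 0 < X < 1: X = 0.830.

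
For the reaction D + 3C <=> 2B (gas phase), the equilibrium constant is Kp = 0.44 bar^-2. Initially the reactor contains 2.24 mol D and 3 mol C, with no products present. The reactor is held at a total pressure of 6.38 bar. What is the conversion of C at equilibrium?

X = 0.670

Take 3 mol C as basis and let X be its fractional conversion, so ξ = X.
Moles: n_D = 2.24 − X; n_C = 3 − 3X; n_B = 2X.
Summing: n_T = 5.24 − 2X.
Mole fractions y_i = n_i/n_T; Kp = p_B^2 / (p_D p_C^3) with p_i = y_i·P.
Substituting and setting equal to 0.44 bar^-2 gives a polynomial in X; the root in (0,1) is X = 0.670.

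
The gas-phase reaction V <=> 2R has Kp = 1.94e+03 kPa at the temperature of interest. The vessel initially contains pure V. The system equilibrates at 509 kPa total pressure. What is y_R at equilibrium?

Take 1 mol V as basis and let X be its fractional conversion, so ξ = X.
At extent ξ: n_V = 1 − X; n_R = 2X.
Total moles n_T = 1 + X.
With p_i = (n_i/n_T)P, Kp = p_R^2 / (p_V).
Setting this equal to 1.94e+03 kPa and taking the physical root (0 < X < 1) gives X = 0.699.
Then n_R = 1.4, n_T = 1.7, so y_R = 0.823.

y_R = 0.823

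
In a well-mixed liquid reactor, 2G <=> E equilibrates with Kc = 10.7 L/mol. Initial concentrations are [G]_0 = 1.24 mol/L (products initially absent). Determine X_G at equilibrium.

Let X = conversion of G; extent ξ = 1.24X/2 mol/L.
Concentrations: [G] = 1.24 − 1.24X; [E] = 0.62X.
Kc = [E] / ([G]^2).
Setting equal to 10.7 and solving for X on (0,1) gives X = 0.824.

X = 0.824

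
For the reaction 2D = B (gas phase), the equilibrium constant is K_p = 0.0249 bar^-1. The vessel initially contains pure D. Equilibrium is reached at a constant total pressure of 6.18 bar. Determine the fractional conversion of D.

Basis: 1 mol D initially; let X = conversion of D. Extent ξ = 0.5X.
At extent ξ: n_D = 1 − X; n_B = 0.5X.
n_T = Σnᵢ = 1 − 0.5X.
y_i = n_i/n_T, p_i = y_i·P. K_p = p_B / (p_D^2).
This yields a degree-2 equation in X; solving on (0,1), X = 0.213.

X = 0.213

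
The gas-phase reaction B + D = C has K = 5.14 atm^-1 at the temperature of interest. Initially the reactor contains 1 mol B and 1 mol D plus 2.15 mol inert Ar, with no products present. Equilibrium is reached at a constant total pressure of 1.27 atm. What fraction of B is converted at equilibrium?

X = 0.480

Basis: 1 mol B initially; let X = conversion of B. Extent ξ = X.
Species balance: n_B = 1 − X; n_D = 1 − X; n_C = X; n_I = 2.15 (inert).
n_T = Σnᵢ = 4.15 − X.
With p_i = (n_i/n_T)P, K = p_C / (p_B p_D).
Equating to 5.14 atm^-1 and solving on 0 < X < 1: X = 0.480.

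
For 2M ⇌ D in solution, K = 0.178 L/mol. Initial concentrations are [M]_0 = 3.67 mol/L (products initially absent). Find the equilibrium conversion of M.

X = 0.428

Let X = conversion of M; extent ξ = 3.67X/2 mol/L.
Concentrations: [M] = 3.67 − 3.67X; [D] = 1.83X.
K = [D] / ([M]^2).
Equating to 0.178 L/mol: the physical root is X = 0.428.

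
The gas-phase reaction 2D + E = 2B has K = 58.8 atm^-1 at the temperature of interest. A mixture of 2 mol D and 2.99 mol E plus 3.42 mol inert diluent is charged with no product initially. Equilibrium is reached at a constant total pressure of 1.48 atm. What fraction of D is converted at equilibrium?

X = 0.833

Let X = conversion of D (basis 2 mol D); extent of reaction ξ = X.
Moles: n_D = 2 − 2X; n_E = 2.99 − X; n_B = 2X; n_I = 3.42 (inert).
Summing: n_T = 8.41 − X.
With p_i = (n_i/n_T)P, K = p_B^2 / (p_D^2 p_E).
Setting this equal to 58.8 atm^-1 and taking the physical root (0 < X < 1) gives X = 0.833.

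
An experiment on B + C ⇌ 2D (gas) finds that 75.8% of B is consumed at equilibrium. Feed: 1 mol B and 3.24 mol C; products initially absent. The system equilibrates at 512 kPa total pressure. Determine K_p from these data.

Let X = conversion of B (basis 1 mol B); extent of reaction ξ = X.
Moles: n_B = 1 − X; n_C = 3.24 − X; n_D = 2X.
n_T stays at 4.24 (no change in mole number).
At X = 0.758: n_B = 0.242, n_C = 2.48, n_D = 1.52, n_T = 4.24.
p_i = (n_i/n_T)·P. K_p = p_D^2 / (p_B p_C) = 3.83.

K_p = 3.83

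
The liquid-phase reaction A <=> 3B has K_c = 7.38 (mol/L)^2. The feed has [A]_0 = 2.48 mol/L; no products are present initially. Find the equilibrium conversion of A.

Let X = conversion of A; extent ξ = 2.48·X mol/L.
Concentrations: [A] = 2.48 − 2.48X; [B] = 7.44X.
K_c = [B]^3 / ([A]).
Equating to 7.38 (mol/L)^2: the physical root is X = 0.313.

X = 0.313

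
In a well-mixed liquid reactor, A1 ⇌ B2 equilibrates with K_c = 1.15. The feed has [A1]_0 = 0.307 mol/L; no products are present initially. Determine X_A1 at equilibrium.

X = 0.535

Let X = conversion of A1; extent ξ = 0.307·X mol/L.
Concentrations: [A1] = 0.307 − 0.307X; [B2] = 0.307X.
K_c = [B2] / ([A1]).
This equals 1.15 at X = 0.535 (the root in 0 < X < 1).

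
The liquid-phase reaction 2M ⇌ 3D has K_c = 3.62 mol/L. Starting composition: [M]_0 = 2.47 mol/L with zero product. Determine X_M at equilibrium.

Let X = conversion of M; extent ξ = 2.47X/2 mol/L.
Concentrations: [M] = 2.47 − 2.47X; [D] = 3.71X.
K_c = [D]^3 / ([M]^2).
Setting equal to 3.62 and solving for X on (0,1) gives X = 0.486.

X = 0.486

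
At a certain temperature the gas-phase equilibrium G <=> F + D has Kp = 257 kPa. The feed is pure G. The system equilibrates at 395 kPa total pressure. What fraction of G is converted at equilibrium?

Let X = conversion of G (basis 1 mol G); extent of reaction ξ = X.
Species balance: n_G = 1 − X; n_F = X; n_D = X.
n_T = Σnᵢ = 1 + X.
y_i = n_i/n_T, p_i = y_i·P. Kp = p_F p_D / (p_G).
Setting this equal to 257 kPa and taking the physical root (0 < X < 1) gives X = 0.628.

X = 0.628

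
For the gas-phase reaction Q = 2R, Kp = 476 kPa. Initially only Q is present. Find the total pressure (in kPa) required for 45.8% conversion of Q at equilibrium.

P = 448 kPa

Let X = conversion of Q (basis 1 mol Q); extent of reaction ξ = X.
At extent ξ: n_Q = 1 − X; n_R = 2X.
n_T = Σnᵢ = 1 + X.
Kp = p_R^2 / (p_Q) with p_i = (n_i/n_T)·P.
At X = 0.458: the mole-fraction product g(X) = Π y_i^ν_i = 1.062. Since Kp = g(X)·P^{1}, P = (Kp/g)^(1/1) = (476/1.062)^(1/1) = 448 kPa.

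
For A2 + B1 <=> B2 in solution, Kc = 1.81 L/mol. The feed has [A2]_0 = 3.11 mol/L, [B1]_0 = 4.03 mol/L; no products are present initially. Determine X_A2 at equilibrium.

Let X = conversion of A2; extent ξ = 3.11·X mol/L.
Concentrations: [A2] = 3.11 − 3.11X; [B1] = 4.03 − 3.11X; [B2] = 3.11X.
Kc = [B2] / ([A2] [B1]).
Solving Kc = 1.81 for X ∈ (0,1): X = 0.753.

X = 0.753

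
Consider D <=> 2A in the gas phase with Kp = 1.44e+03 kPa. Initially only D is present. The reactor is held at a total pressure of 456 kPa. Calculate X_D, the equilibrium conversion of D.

Basis: 1 mol D initially; let X = conversion of D. Extent ξ = X.
Species balance: n_D = 1 − X; n_A = 2X.
Total moles n_T = 1 + X.
Mole fractions y_i = n_i/n_T; Kp = p_A^2 / (p_D) with p_i = y_i·P.
Setting this equal to 1.44e+03 kPa and taking the physical root (0 < X < 1) gives X = 0.664.

X = 0.664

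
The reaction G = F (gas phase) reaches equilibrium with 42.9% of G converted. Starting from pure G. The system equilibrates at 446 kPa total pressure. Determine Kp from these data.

Basis: 1 mol G initially; let X = conversion of G. Extent ξ = X.
Moles: n_G = 1 − X; n_F = X.
Since Δν = 0, n_T = 1 throughout.
At X = 0.429: n_G = 0.571, n_F = 0.429, n_T = 1.
p_i = (n_i/n_T)·P. Kp = p_F / (p_G) = 0.751.

Kp = 0.751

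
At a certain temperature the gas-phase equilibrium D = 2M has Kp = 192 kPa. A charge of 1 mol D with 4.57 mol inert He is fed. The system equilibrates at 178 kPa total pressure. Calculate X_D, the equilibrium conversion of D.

Basis: 1 mol D initially; let X = conversion of D. Extent ξ = X.
Species balance: n_D = 1 − X; n_M = 2X; n_I = 4.57 (inert).
n_T = Σnᵢ = 5.57 + X.
With p_i = (n_i/n_T)P, Kp = p_M^2 / (p_D).
Substituting and setting equal to 192 kPa gives a polynomial in X; the root in (0,1) is X = 0.706.

X = 0.706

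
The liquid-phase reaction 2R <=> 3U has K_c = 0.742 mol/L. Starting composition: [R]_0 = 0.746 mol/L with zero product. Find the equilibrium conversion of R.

Let X = conversion of R; extent ξ = 0.746X/2 mol/L.
Concentrations: [R] = 0.746 − 0.746X; [U] = 1.12X.
K_c = [U]^3 / ([R]^2).
This equals 0.742 at X = 0.448 (the root in 0 < X < 1).

X = 0.448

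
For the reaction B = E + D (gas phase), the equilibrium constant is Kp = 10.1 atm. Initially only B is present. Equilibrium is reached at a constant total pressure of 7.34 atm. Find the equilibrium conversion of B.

Basis: 1 mol B initially; let X = conversion of B. Extent ξ = X.
At extent ξ: n_B = 1 − X; n_E = X; n_D = X.
Total moles n_T = 1 + X.
With p_i = (n_i/n_T)P, Kp = p_E p_D / (p_B).
This yields a degree-2 equation in X; solving on (0,1), X = 0.761.

X = 0.761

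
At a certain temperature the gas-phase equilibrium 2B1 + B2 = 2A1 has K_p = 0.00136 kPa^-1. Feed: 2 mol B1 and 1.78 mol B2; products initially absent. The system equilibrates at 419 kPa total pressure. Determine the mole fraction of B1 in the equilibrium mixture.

Take 2 mol B1 as basis and let X be its fractional conversion, so ξ = X.
Mole table: n_B1 = 2 − 2X; n_B2 = 1.78 − X; n_A1 = 2X.
Total moles n_T = 3.78 − X.
y_i = n_i/n_T, p_i = y_i·P. K_p = p_A1^2 / (p_B1^2 p_B2).
This yields a degree-3 equation in X; solving on (0,1), X = 0.329.
Then n_B1 = 1.34, n_T = 3.45, so y_B1 = 0.389.

y_B1 = 0.389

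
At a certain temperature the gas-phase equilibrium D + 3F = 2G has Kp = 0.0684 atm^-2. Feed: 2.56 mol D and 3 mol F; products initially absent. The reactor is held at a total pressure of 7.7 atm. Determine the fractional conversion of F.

X = 0.531

Take 3 mol F as basis and let X be its fractional conversion, so ξ = X.
Mole table: n_D = 2.56 − X; n_F = 3 − 3X; n_G = 2X.
n_T = Σnᵢ = 5.56 − 2X.
Mole fractions y_i = n_i/n_T; Kp = p_G^2 / (p_D p_F^3) with p_i = y_i·P.
Substituting and setting equal to 0.0684 atm^-2 gives a polynomial in X; the root in (0,1) is X = 0.531.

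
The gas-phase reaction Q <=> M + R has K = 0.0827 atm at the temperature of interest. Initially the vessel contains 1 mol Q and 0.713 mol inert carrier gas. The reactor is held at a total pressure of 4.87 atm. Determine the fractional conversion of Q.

X = 0.163

Let X = conversion of Q (basis 1 mol Q); extent of reaction ξ = X.
Species balance: n_Q = 1 − X; n_M = X; n_R = X; n_I = 0.713 (inert).
n_T = Σnᵢ = 1.71 + X.
With p_i = (n_i/n_T)P, K = p_M p_R / (p_Q).
Setting this equal to 0.0827 atm and taking the physical root (0 < X < 1) gives X = 0.163.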